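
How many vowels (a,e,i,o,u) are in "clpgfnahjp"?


Input: clpgfnahjp
Checking each character:
  'c' at position 0: consonant
  'l' at position 1: consonant
  'p' at position 2: consonant
  'g' at position 3: consonant
  'f' at position 4: consonant
  'n' at position 5: consonant
  'a' at position 6: vowel (running total: 1)
  'h' at position 7: consonant
  'j' at position 8: consonant
  'p' at position 9: consonant
Total vowels: 1

1


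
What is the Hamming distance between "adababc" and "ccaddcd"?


Comparing "adababc" and "ccaddcd" position by position:
  Position 0: 'a' vs 'c' => differ
  Position 1: 'd' vs 'c' => differ
  Position 2: 'a' vs 'a' => same
  Position 3: 'b' vs 'd' => differ
  Position 4: 'a' vs 'd' => differ
  Position 5: 'b' vs 'c' => differ
  Position 6: 'c' vs 'd' => differ
Total differences (Hamming distance): 6

6


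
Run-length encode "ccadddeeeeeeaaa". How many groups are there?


Input: ccadddeeeeeeaaa
Scanning for consecutive runs:
  Group 1: 'c' x 2 (positions 0-1)
  Group 2: 'a' x 1 (positions 2-2)
  Group 3: 'd' x 3 (positions 3-5)
  Group 4: 'e' x 6 (positions 6-11)
  Group 5: 'a' x 3 (positions 12-14)
Total groups: 5

5


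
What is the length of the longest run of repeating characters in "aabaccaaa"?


Input: "aabaccaaa"
Scanning for longest run:
  Position 1 ('a'): continues run of 'a', length=2
  Position 2 ('b'): new char, reset run to 1
  Position 3 ('a'): new char, reset run to 1
  Position 4 ('c'): new char, reset run to 1
  Position 5 ('c'): continues run of 'c', length=2
  Position 6 ('a'): new char, reset run to 1
  Position 7 ('a'): continues run of 'a', length=2
  Position 8 ('a'): continues run of 'a', length=3
Longest run: 'a' with length 3

3


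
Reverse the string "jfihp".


Input: jfihp
Reading characters right to left:
  Position 4: 'p'
  Position 3: 'h'
  Position 2: 'i'
  Position 1: 'f'
  Position 0: 'j'
Reversed: phifj

phifj


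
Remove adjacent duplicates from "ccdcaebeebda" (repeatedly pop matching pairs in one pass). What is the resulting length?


Input: ccdcaebeebda
Stack-based adjacent duplicate removal:
  Read 'c': push. Stack: c
  Read 'c': matches stack top 'c' => pop. Stack: (empty)
  Read 'd': push. Stack: d
  Read 'c': push. Stack: dc
  Read 'a': push. Stack: dca
  Read 'e': push. Stack: dcae
  Read 'b': push. Stack: dcaeb
  Read 'e': push. Stack: dcaebe
  Read 'e': matches stack top 'e' => pop. Stack: dcaeb
  Read 'b': matches stack top 'b' => pop. Stack: dcae
  Read 'd': push. Stack: dcaed
  Read 'a': push. Stack: dcaeda
Final stack: "dcaeda" (length 6)

6


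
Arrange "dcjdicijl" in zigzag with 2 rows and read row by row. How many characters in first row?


Zigzag "dcjdicijl" into 2 rows:
Placing characters:
  'd' => row 0
  'c' => row 1
  'j' => row 0
  'd' => row 1
  'i' => row 0
  'c' => row 1
  'i' => row 0
  'j' => row 1
  'l' => row 0
Rows:
  Row 0: "djiil"
  Row 1: "cdcj"
First row length: 5

5


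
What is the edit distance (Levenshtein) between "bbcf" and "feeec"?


Computing edit distance: "bbcf" -> "feeec"
DP table:
           f    e    e    e    c
      0    1    2    3    4    5
  b   1    1    2    3    4    5
  b   2    2    2    3    4    5
  c   3    3    3    3    4    4
  f   4    3    4    4    4    5
Edit distance = dp[4][5] = 5

5


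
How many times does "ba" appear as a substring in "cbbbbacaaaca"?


Searching for "ba" in "cbbbbacaaaca"
Scanning each position:
  Position 0: "cb" => no
  Position 1: "bb" => no
  Position 2: "bb" => no
  Position 3: "bb" => no
  Position 4: "ba" => MATCH
  Position 5: "ac" => no
  Position 6: "ca" => no
  Position 7: "aa" => no
  Position 8: "aa" => no
  Position 9: "ac" => no
  Position 10: "ca" => no
Total occurrences: 1

1


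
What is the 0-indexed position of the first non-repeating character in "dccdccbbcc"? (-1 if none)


Input: dccdccbbcc
Character frequencies:
  'b': 2
  'c': 6
  'd': 2
Scanning left to right for freq == 1:
  Position 0 ('d'): freq=2, skip
  Position 1 ('c'): freq=6, skip
  Position 2 ('c'): freq=6, skip
  Position 3 ('d'): freq=2, skip
  Position 4 ('c'): freq=6, skip
  Position 5 ('c'): freq=6, skip
  Position 6 ('b'): freq=2, skip
  Position 7 ('b'): freq=2, skip
  Position 8 ('c'): freq=6, skip
  Position 9 ('c'): freq=6, skip
  No unique character found => answer = -1

-1


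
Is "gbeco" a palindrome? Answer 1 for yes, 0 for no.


Input: gbeco
Reversed: ocebg
  Compare pos 0 ('g') with pos 4 ('o'): MISMATCH
  Compare pos 1 ('b') with pos 3 ('c'): MISMATCH
Result: not a palindrome

0


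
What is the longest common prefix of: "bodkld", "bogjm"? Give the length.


Words: bodkld, bogjm
  Position 0: all 'b' => match
  Position 1: all 'o' => match
  Position 2: ('d', 'g') => mismatch, stop
LCP = "bo" (length 2)

2


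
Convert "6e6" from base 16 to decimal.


Input: "6e6" in base 16
Positional expansion:
  Digit '6' (value 6) x 16^2 = 1536
  Digit 'e' (value 14) x 16^1 = 224
  Digit '6' (value 6) x 16^0 = 6
Sum = 1766

1766


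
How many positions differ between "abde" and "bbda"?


Comparing "abde" and "bbda" position by position:
  Position 0: 'a' vs 'b' => DIFFER
  Position 1: 'b' vs 'b' => same
  Position 2: 'd' vs 'd' => same
  Position 3: 'e' vs 'a' => DIFFER
Positions that differ: 2

2


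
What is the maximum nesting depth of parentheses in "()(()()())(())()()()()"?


Input: "()(()()())(())()()()()"
Tracking depth:
  Position 0 '(': depth becomes 1
  Position 1 ')': depth becomes 0
  Position 2 '(': depth becomes 1
  Position 3 '(': depth becomes 2
  Position 4 ')': depth becomes 1
  Position 5 '(': depth becomes 2
  Position 6 ')': depth becomes 1
  Position 7 '(': depth becomes 2
  Position 8 ')': depth becomes 1
  Position 9 ')': depth becomes 0
  Position 10 '(': depth becomes 1
  Position 11 '(': depth becomes 2
  Position 12 ')': depth becomes 1
  Position 13 ')': depth becomes 0
  Position 14 '(': depth becomes 1
  Position 15 ')': depth becomes 0
  Position 16 '(': depth becomes 1
  Position 17 ')': depth becomes 0
  Position 18 '(': depth becomes 1
  Position 19 ')': depth becomes 0
  Position 20 '(': depth becomes 1
  Position 21 ')': depth becomes 0
Maximum depth reached: 2

2


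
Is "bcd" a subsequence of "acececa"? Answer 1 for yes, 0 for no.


Check if "bcd" is a subsequence of "acececa"
Greedy scan:
  Position 0 ('a'): no match needed
  Position 1 ('c'): no match needed
  Position 2 ('e'): no match needed
  Position 3 ('c'): no match needed
  Position 4 ('e'): no match needed
  Position 5 ('c'): no match needed
  Position 6 ('a'): no match needed
Only matched 0/3 characters => not a subsequence

0


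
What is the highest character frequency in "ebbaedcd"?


Input: ebbaedcd
Character counts:
  'a': 1
  'b': 2
  'c': 1
  'd': 2
  'e': 2
Maximum frequency: 2

2


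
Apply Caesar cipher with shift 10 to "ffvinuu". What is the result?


Caesar cipher: shift "ffvinuu" by 10
  'f' (pos 5) + 10 = pos 15 = 'p'
  'f' (pos 5) + 10 = pos 15 = 'p'
  'v' (pos 21) + 10 = pos 5 = 'f'
  'i' (pos 8) + 10 = pos 18 = 's'
  'n' (pos 13) + 10 = pos 23 = 'x'
  'u' (pos 20) + 10 = pos 4 = 'e'
  'u' (pos 20) + 10 = pos 4 = 'e'
Result: ppfsxee

ppfsxee


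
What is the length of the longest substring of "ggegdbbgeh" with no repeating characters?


Input: "ggegdbbgeh"
Sliding window (track last position of each char):
  Position 0 ('g'): window [0,0] length 1 -- new best
  Position 1 ('g'): repeat (last at 0), move window start to 1
  Position 1 ('g'): window [1,1] length 1
  Position 2 ('e'): window [1,2] length 2 -- new best
  Position 3 ('g'): repeat (last at 1), move window start to 2
  Position 3 ('g'): window [2,3] length 2
  Position 4 ('d'): window [2,4] length 3 -- new best
  Position 5 ('b'): window [2,5] length 4 -- new best
  Position 6 ('b'): repeat (last at 5), move window start to 6
  Position 6 ('b'): window [6,6] length 1
  Position 7 ('g'): window [6,7] length 2
  Position 8 ('e'): window [6,8] length 3
  Position 9 ('h'): window [6,9] length 4
Longest substring with no repeats: "egdb" with length 4

4


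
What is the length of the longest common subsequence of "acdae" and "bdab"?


LCS of "acdae" and "bdab"
DP table:
           b    d    a    b
      0    0    0    0    0
  a   0    0    0    1    1
  c   0    0    0    1    1
  d   0    0    1    1    1
  a   0    0    1    2    2
  e   0    0    1    2    2
LCS length = dp[5][4] = 2

2


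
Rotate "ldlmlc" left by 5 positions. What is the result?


Input: "ldlmlc", rotate left by 5
First 5 characters: "ldlml"
Remaining characters: "c"
Concatenate remaining + first: "c" + "ldlml" = "cldlml"

cldlml


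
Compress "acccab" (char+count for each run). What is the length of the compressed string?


Input: acccab
Runs:
  'a' x 1 => "a1"
  'c' x 3 => "c3"
  'a' x 1 => "a1"
  'b' x 1 => "b1"
Compressed: "a1c3a1b1"
Compressed length: 8

8


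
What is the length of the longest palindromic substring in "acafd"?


Input: "acafd"
Checking substrings for palindromes:
  [0:3] "aca" (len 3) => palindrome
Longest palindromic substring: "aca" with length 3

3


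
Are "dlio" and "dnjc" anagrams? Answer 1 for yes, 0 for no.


Strings: "dlio", "dnjc"
Sorted first:  dilo
Sorted second: cdjn
Differ at position 0: 'd' vs 'c' => not anagrams

0


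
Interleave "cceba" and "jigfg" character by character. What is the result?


Interleaving "cceba" and "jigfg":
  Position 0: 'c' from first, 'j' from second => "cj"
  Position 1: 'c' from first, 'i' from second => "ci"
  Position 2: 'e' from first, 'g' from second => "eg"
  Position 3: 'b' from first, 'f' from second => "bf"
  Position 4: 'a' from first, 'g' from second => "ag"
Result: cjciegbfag

cjciegbfag


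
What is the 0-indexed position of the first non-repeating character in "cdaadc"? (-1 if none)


Input: cdaadc
Character frequencies:
  'a': 2
  'c': 2
  'd': 2
Scanning left to right for freq == 1:
  Position 0 ('c'): freq=2, skip
  Position 1 ('d'): freq=2, skip
  Position 2 ('a'): freq=2, skip
  Position 3 ('a'): freq=2, skip
  Position 4 ('d'): freq=2, skip
  Position 5 ('c'): freq=2, skip
  No unique character found => answer = -1

-1


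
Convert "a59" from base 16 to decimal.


Input: "a59" in base 16
Positional expansion:
  Digit 'a' (value 10) x 16^2 = 2560
  Digit '5' (value 5) x 16^1 = 80
  Digit '9' (value 9) x 16^0 = 9
Sum = 2649

2649


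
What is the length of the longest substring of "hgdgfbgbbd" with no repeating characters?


Input: "hgdgfbgbbd"
Sliding window (track last position of each char):
  Position 0 ('h'): window [0,0] length 1 -- new best
  Position 1 ('g'): window [0,1] length 2 -- new best
  Position 2 ('d'): window [0,2] length 3 -- new best
  Position 3 ('g'): repeat (last at 1), move window start to 2
  Position 3 ('g'): window [2,3] length 2
  Position 4 ('f'): window [2,4] length 3
  Position 5 ('b'): window [2,5] length 4 -- new best
  Position 6 ('g'): repeat (last at 3), move window start to 4
  Position 6 ('g'): window [4,6] length 3
  Position 7 ('b'): repeat (last at 5), move window start to 6
  Position 7 ('b'): window [6,7] length 2
  Position 8 ('b'): repeat (last at 7), move window start to 8
  Position 8 ('b'): window [8,8] length 1
  Position 9 ('d'): window [8,9] length 2
Longest substring with no repeats: "dgfb" with length 4

4


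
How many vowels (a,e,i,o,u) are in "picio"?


Input: picio
Checking each character:
  'p' at position 0: consonant
  'i' at position 1: vowel (running total: 1)
  'c' at position 2: consonant
  'i' at position 3: vowel (running total: 2)
  'o' at position 4: vowel (running total: 3)
Total vowels: 3

3


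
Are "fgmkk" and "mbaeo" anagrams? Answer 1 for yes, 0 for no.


Strings: "fgmkk", "mbaeo"
Sorted first:  fgkkm
Sorted second: abemo
Differ at position 0: 'f' vs 'a' => not anagrams

0


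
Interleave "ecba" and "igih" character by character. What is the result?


Interleaving "ecba" and "igih":
  Position 0: 'e' from first, 'i' from second => "ei"
  Position 1: 'c' from first, 'g' from second => "cg"
  Position 2: 'b' from first, 'i' from second => "bi"
  Position 3: 'a' from first, 'h' from second => "ah"
Result: eicgbiah

eicgbiah


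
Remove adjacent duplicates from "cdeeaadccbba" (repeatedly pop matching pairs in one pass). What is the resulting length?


Input: cdeeaadccbba
Stack-based adjacent duplicate removal:
  Read 'c': push. Stack: c
  Read 'd': push. Stack: cd
  Read 'e': push. Stack: cde
  Read 'e': matches stack top 'e' => pop. Stack: cd
  Read 'a': push. Stack: cda
  Read 'a': matches stack top 'a' => pop. Stack: cd
  Read 'd': matches stack top 'd' => pop. Stack: c
  Read 'c': matches stack top 'c' => pop. Stack: (empty)
  Read 'c': push. Stack: c
  Read 'b': push. Stack: cb
  Read 'b': matches stack top 'b' => pop. Stack: c
  Read 'a': push. Stack: ca
Final stack: "ca" (length 2)

2


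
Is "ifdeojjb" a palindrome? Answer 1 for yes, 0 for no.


Input: ifdeojjb
Reversed: bjjoedfi
  Compare pos 0 ('i') with pos 7 ('b'): MISMATCH
  Compare pos 1 ('f') with pos 6 ('j'): MISMATCH
  Compare pos 2 ('d') with pos 5 ('j'): MISMATCH
  Compare pos 3 ('e') with pos 4 ('o'): MISMATCH
Result: not a palindrome

0


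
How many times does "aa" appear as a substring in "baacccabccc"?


Searching for "aa" in "baacccabccc"
Scanning each position:
  Position 0: "ba" => no
  Position 1: "aa" => MATCH
  Position 2: "ac" => no
  Position 3: "cc" => no
  Position 4: "cc" => no
  Position 5: "ca" => no
  Position 6: "ab" => no
  Position 7: "bc" => no
  Position 8: "cc" => no
  Position 9: "cc" => no
Total occurrences: 1

1


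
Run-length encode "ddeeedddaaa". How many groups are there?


Input: ddeeedddaaa
Scanning for consecutive runs:
  Group 1: 'd' x 2 (positions 0-1)
  Group 2: 'e' x 3 (positions 2-4)
  Group 3: 'd' x 3 (positions 5-7)
  Group 4: 'a' x 3 (positions 8-10)
Total groups: 4

4


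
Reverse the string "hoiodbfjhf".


Input: hoiodbfjhf
Reading characters right to left:
  Position 9: 'f'
  Position 8: 'h'
  Position 7: 'j'
  Position 6: 'f'
  Position 5: 'b'
  Position 4: 'd'
  Position 3: 'o'
  Position 2: 'i'
  Position 1: 'o'
  Position 0: 'h'
Reversed: fhjfbdoioh

fhjfbdoioh


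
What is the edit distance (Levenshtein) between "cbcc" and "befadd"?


Computing edit distance: "cbcc" -> "befadd"
DP table:
           b    e    f    a    d    d
      0    1    2    3    4    5    6
  c   1    1    2    3    4    5    6
  b   2    1    2    3    4    5    6
  c   3    2    2    3    4    5    6
  c   4    3    3    3    4    5    6
Edit distance = dp[4][6] = 6

6


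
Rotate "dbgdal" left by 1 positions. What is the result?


Input: "dbgdal", rotate left by 1
First 1 characters: "d"
Remaining characters: "bgdal"
Concatenate remaining + first: "bgdal" + "d" = "bgdald"

bgdald


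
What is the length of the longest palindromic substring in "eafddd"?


Input: "eafddd"
Checking substrings for palindromes:
  [3:6] "ddd" (len 3) => palindrome
  [3:5] "dd" (len 2) => palindrome
  [4:6] "dd" (len 2) => palindrome
Longest palindromic substring: "ddd" with length 3

3


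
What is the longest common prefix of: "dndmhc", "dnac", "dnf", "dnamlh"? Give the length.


Words: dndmhc, dnac, dnf, dnamlh
  Position 0: all 'd' => match
  Position 1: all 'n' => match
  Position 2: ('d', 'a', 'f', 'a') => mismatch, stop
LCP = "dn" (length 2)

2


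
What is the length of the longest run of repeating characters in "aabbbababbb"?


Input: "aabbbababbb"
Scanning for longest run:
  Position 1 ('a'): continues run of 'a', length=2
  Position 2 ('b'): new char, reset run to 1
  Position 3 ('b'): continues run of 'b', length=2
  Position 4 ('b'): continues run of 'b', length=3
  Position 5 ('a'): new char, reset run to 1
  Position 6 ('b'): new char, reset run to 1
  Position 7 ('a'): new char, reset run to 1
  Position 8 ('b'): new char, reset run to 1
  Position 9 ('b'): continues run of 'b', length=2
  Position 10 ('b'): continues run of 'b', length=3
Longest run: 'b' with length 3

3


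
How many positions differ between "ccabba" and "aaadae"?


Comparing "ccabba" and "aaadae" position by position:
  Position 0: 'c' vs 'a' => DIFFER
  Position 1: 'c' vs 'a' => DIFFER
  Position 2: 'a' vs 'a' => same
  Position 3: 'b' vs 'd' => DIFFER
  Position 4: 'b' vs 'a' => DIFFER
  Position 5: 'a' vs 'e' => DIFFER
Positions that differ: 5

5


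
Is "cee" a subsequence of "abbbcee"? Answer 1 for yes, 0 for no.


Check if "cee" is a subsequence of "abbbcee"
Greedy scan:
  Position 0 ('a'): no match needed
  Position 1 ('b'): no match needed
  Position 2 ('b'): no match needed
  Position 3 ('b'): no match needed
  Position 4 ('c'): matches sub[0] = 'c'
  Position 5 ('e'): matches sub[1] = 'e'
  Position 6 ('e'): matches sub[2] = 'e'
All 3 characters matched => is a subsequence

1


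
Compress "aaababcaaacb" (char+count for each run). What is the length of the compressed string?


Input: aaababcaaacb
Runs:
  'a' x 3 => "a3"
  'b' x 1 => "b1"
  'a' x 1 => "a1"
  'b' x 1 => "b1"
  'c' x 1 => "c1"
  'a' x 3 => "a3"
  'c' x 1 => "c1"
  'b' x 1 => "b1"
Compressed: "a3b1a1b1c1a3c1b1"
Compressed length: 16

16


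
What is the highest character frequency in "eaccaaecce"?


Input: eaccaaecce
Character counts:
  'a': 3
  'c': 4
  'e': 3
Maximum frequency: 4

4


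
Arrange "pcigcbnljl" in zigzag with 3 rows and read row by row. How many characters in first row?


Zigzag "pcigcbnljl" into 3 rows:
Placing characters:
  'p' => row 0
  'c' => row 1
  'i' => row 2
  'g' => row 1
  'c' => row 0
  'b' => row 1
  'n' => row 2
  'l' => row 1
  'j' => row 0
  'l' => row 1
Rows:
  Row 0: "pcj"
  Row 1: "cgbll"
  Row 2: "in"
First row length: 3

3


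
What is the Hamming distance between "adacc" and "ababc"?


Comparing "adacc" and "ababc" position by position:
  Position 0: 'a' vs 'a' => same
  Position 1: 'd' vs 'b' => differ
  Position 2: 'a' vs 'a' => same
  Position 3: 'c' vs 'b' => differ
  Position 4: 'c' vs 'c' => same
Total differences (Hamming distance): 2

2


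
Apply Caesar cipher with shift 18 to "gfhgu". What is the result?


Caesar cipher: shift "gfhgu" by 18
  'g' (pos 6) + 18 = pos 24 = 'y'
  'f' (pos 5) + 18 = pos 23 = 'x'
  'h' (pos 7) + 18 = pos 25 = 'z'
  'g' (pos 6) + 18 = pos 24 = 'y'
  'u' (pos 20) + 18 = pos 12 = 'm'
Result: yxzym

yxzym


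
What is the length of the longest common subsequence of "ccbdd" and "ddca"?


LCS of "ccbdd" and "ddca"
DP table:
           d    d    c    a
      0    0    0    0    0
  c   0    0    0    1    1
  c   0    0    0    1    1
  b   0    0    0    1    1
  d   0    1    1    1    1
  d   0    1    2    2    2
LCS length = dp[5][4] = 2

2


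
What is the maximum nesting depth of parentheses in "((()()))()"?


Input: "((()()))()"
Tracking depth:
  Position 0 '(': depth becomes 1
  Position 1 '(': depth becomes 2
  Position 2 '(': depth becomes 3
  Position 3 ')': depth becomes 2
  Position 4 '(': depth becomes 3
  Position 5 ')': depth becomes 2
  Position 6 ')': depth becomes 1
  Position 7 ')': depth becomes 0
  Position 8 '(': depth becomes 1
  Position 9 ')': depth becomes 0
Maximum depth reached: 3

3


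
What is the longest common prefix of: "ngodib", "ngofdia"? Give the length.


Words: ngodib, ngofdia
  Position 0: all 'n' => match
  Position 1: all 'g' => match
  Position 2: all 'o' => match
  Position 3: ('d', 'f') => mismatch, stop
LCP = "ngo" (length 3)

3


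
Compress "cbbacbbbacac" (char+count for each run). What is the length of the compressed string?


Input: cbbacbbbacac
Runs:
  'c' x 1 => "c1"
  'b' x 2 => "b2"
  'a' x 1 => "a1"
  'c' x 1 => "c1"
  'b' x 3 => "b3"
  'a' x 1 => "a1"
  'c' x 1 => "c1"
  'a' x 1 => "a1"
  'c' x 1 => "c1"
Compressed: "c1b2a1c1b3a1c1a1c1"
Compressed length: 18

18


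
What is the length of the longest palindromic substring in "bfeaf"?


Input: "bfeaf"
Checking substrings for palindromes:
  No multi-char palindromic substrings found
Longest palindromic substring: "b" with length 1

1


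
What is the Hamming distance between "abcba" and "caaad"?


Comparing "abcba" and "caaad" position by position:
  Position 0: 'a' vs 'c' => differ
  Position 1: 'b' vs 'a' => differ
  Position 2: 'c' vs 'a' => differ
  Position 3: 'b' vs 'a' => differ
  Position 4: 'a' vs 'd' => differ
Total differences (Hamming distance): 5

5


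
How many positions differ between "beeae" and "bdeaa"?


Comparing "beeae" and "bdeaa" position by position:
  Position 0: 'b' vs 'b' => same
  Position 1: 'e' vs 'd' => DIFFER
  Position 2: 'e' vs 'e' => same
  Position 3: 'a' vs 'a' => same
  Position 4: 'e' vs 'a' => DIFFER
Positions that differ: 2

2


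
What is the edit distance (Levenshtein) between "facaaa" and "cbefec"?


Computing edit distance: "facaaa" -> "cbefec"
DP table:
           c    b    e    f    e    c
      0    1    2    3    4    5    6
  f   1    1    2    3    3    4    5
  a   2    2    2    3    4    4    5
  c   3    2    3    3    4    5    4
  a   4    3    3    4    4    5    5
  a   5    4    4    4    5    5    6
  a   6    5    5    5    5    6    6
Edit distance = dp[6][6] = 6

6


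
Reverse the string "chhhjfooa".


Input: chhhjfooa
Reading characters right to left:
  Position 8: 'a'
  Position 7: 'o'
  Position 6: 'o'
  Position 5: 'f'
  Position 4: 'j'
  Position 3: 'h'
  Position 2: 'h'
  Position 1: 'h'
  Position 0: 'c'
Reversed: aoofjhhhc

aoofjhhhc


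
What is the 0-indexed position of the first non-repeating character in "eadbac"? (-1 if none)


Input: eadbac
Character frequencies:
  'a': 2
  'b': 1
  'c': 1
  'd': 1
  'e': 1
Scanning left to right for freq == 1:
  Position 0 ('e'): unique! => answer = 0

0


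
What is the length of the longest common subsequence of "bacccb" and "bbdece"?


LCS of "bacccb" and "bbdece"
DP table:
           b    b    d    e    c    e
      0    0    0    0    0    0    0
  b   0    1    1    1    1    1    1
  a   0    1    1    1    1    1    1
  c   0    1    1    1    1    2    2
  c   0    1    1    1    1    2    2
  c   0    1    1    1    1    2    2
  b   0    1    2    2    2    2    2
LCS length = dp[6][6] = 2

2


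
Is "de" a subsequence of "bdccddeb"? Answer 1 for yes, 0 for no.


Check if "de" is a subsequence of "bdccddeb"
Greedy scan:
  Position 0 ('b'): no match needed
  Position 1 ('d'): matches sub[0] = 'd'
  Position 2 ('c'): no match needed
  Position 3 ('c'): no match needed
  Position 4 ('d'): no match needed
  Position 5 ('d'): no match needed
  Position 6 ('e'): matches sub[1] = 'e'
  Position 7 ('b'): no match needed
All 2 characters matched => is a subsequence

1


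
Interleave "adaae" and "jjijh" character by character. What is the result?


Interleaving "adaae" and "jjijh":
  Position 0: 'a' from first, 'j' from second => "aj"
  Position 1: 'd' from first, 'j' from second => "dj"
  Position 2: 'a' from first, 'i' from second => "ai"
  Position 3: 'a' from first, 'j' from second => "aj"
  Position 4: 'e' from first, 'h' from second => "eh"
Result: ajdjaiajeh

ajdjaiajeh


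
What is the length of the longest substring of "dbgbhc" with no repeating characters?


Input: "dbgbhc"
Sliding window (track last position of each char):
  Position 0 ('d'): window [0,0] length 1 -- new best
  Position 1 ('b'): window [0,1] length 2 -- new best
  Position 2 ('g'): window [0,2] length 3 -- new best
  Position 3 ('b'): repeat (last at 1), move window start to 2
  Position 3 ('b'): window [2,3] length 2
  Position 4 ('h'): window [2,4] length 3
  Position 5 ('c'): window [2,5] length 4 -- new best
Longest substring with no repeats: "gbhc" with length 4

4


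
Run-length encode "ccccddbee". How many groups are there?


Input: ccccddbee
Scanning for consecutive runs:
  Group 1: 'c' x 4 (positions 0-3)
  Group 2: 'd' x 2 (positions 4-5)
  Group 3: 'b' x 1 (positions 6-6)
  Group 4: 'e' x 2 (positions 7-8)
Total groups: 4

4


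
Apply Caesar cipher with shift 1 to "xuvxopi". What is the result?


Caesar cipher: shift "xuvxopi" by 1
  'x' (pos 23) + 1 = pos 24 = 'y'
  'u' (pos 20) + 1 = pos 21 = 'v'
  'v' (pos 21) + 1 = pos 22 = 'w'
  'x' (pos 23) + 1 = pos 24 = 'y'
  'o' (pos 14) + 1 = pos 15 = 'p'
  'p' (pos 15) + 1 = pos 16 = 'q'
  'i' (pos 8) + 1 = pos 9 = 'j'
Result: yvwypqj

yvwypqj


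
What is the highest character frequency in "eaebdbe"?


Input: eaebdbe
Character counts:
  'a': 1
  'b': 2
  'd': 1
  'e': 3
Maximum frequency: 3

3


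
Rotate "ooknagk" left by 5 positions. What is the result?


Input: "ooknagk", rotate left by 5
First 5 characters: "ookna"
Remaining characters: "gk"
Concatenate remaining + first: "gk" + "ookna" = "gkookna"

gkookna


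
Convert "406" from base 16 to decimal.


Input: "406" in base 16
Positional expansion:
  Digit '4' (value 4) x 16^2 = 1024
  Digit '0' (value 0) x 16^1 = 0
  Digit '6' (value 6) x 16^0 = 6
Sum = 1030

1030


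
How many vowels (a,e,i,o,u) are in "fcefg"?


Input: fcefg
Checking each character:
  'f' at position 0: consonant
  'c' at position 1: consonant
  'e' at position 2: vowel (running total: 1)
  'f' at position 3: consonant
  'g' at position 4: consonant
Total vowels: 1

1


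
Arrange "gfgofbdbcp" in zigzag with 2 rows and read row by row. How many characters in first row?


Zigzag "gfgofbdbcp" into 2 rows:
Placing characters:
  'g' => row 0
  'f' => row 1
  'g' => row 0
  'o' => row 1
  'f' => row 0
  'b' => row 1
  'd' => row 0
  'b' => row 1
  'c' => row 0
  'p' => row 1
Rows:
  Row 0: "ggfdc"
  Row 1: "fobbp"
First row length: 5

5


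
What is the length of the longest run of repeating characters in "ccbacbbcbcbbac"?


Input: "ccbacbbcbcbbac"
Scanning for longest run:
  Position 1 ('c'): continues run of 'c', length=2
  Position 2 ('b'): new char, reset run to 1
  Position 3 ('a'): new char, reset run to 1
  Position 4 ('c'): new char, reset run to 1
  Position 5 ('b'): new char, reset run to 1
  Position 6 ('b'): continues run of 'b', length=2
  Position 7 ('c'): new char, reset run to 1
  Position 8 ('b'): new char, reset run to 1
  Position 9 ('c'): new char, reset run to 1
  Position 10 ('b'): new char, reset run to 1
  Position 11 ('b'): continues run of 'b', length=2
  Position 12 ('a'): new char, reset run to 1
  Position 13 ('c'): new char, reset run to 1
Longest run: 'c' with length 2

2


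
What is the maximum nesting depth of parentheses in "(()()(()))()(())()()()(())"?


Input: "(()()(()))()(())()()()(())"
Tracking depth:
  Position 0 '(': depth becomes 1
  Position 1 '(': depth becomes 2
  Position 2 ')': depth becomes 1
  Position 3 '(': depth becomes 2
  Position 4 ')': depth becomes 1
  Position 5 '(': depth becomes 2
  Position 6 '(': depth becomes 3
  Position 7 ')': depth becomes 2
  Position 8 ')': depth becomes 1
  Position 9 ')': depth becomes 0
  Position 10 '(': depth becomes 1
  Position 11 ')': depth becomes 0
  Position 12 '(': depth becomes 1
  Position 13 '(': depth becomes 2
  Position 14 ')': depth becomes 1
  Position 15 ')': depth becomes 0
  Position 16 '(': depth becomes 1
  Position 17 ')': depth becomes 0
  Position 18 '(': depth becomes 1
  Position 19 ')': depth becomes 0
  Position 20 '(': depth becomes 1
  Position 21 ')': depth becomes 0
  Position 22 '(': depth becomes 1
  Position 23 '(': depth becomes 2
  Position 24 ')': depth becomes 1
  Position 25 ')': depth becomes 0
Maximum depth reached: 3

3


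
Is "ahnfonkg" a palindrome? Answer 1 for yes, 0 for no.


Input: ahnfonkg
Reversed: gknofnha
  Compare pos 0 ('a') with pos 7 ('g'): MISMATCH
  Compare pos 1 ('h') with pos 6 ('k'): MISMATCH
  Compare pos 2 ('n') with pos 5 ('n'): match
  Compare pos 3 ('f') with pos 4 ('o'): MISMATCH
Result: not a palindrome

0


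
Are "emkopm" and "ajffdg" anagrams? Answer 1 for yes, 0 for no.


Strings: "emkopm", "ajffdg"
Sorted first:  ekmmop
Sorted second: adffgj
Differ at position 0: 'e' vs 'a' => not anagrams

0


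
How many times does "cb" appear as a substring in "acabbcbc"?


Searching for "cb" in "acabbcbc"
Scanning each position:
  Position 0: "ac" => no
  Position 1: "ca" => no
  Position 2: "ab" => no
  Position 3: "bb" => no
  Position 4: "bc" => no
  Position 5: "cb" => MATCH
  Position 6: "bc" => no
Total occurrences: 1

1


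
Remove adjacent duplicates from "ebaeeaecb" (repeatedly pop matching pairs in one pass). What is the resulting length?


Input: ebaeeaecb
Stack-based adjacent duplicate removal:
  Read 'e': push. Stack: e
  Read 'b': push. Stack: eb
  Read 'a': push. Stack: eba
  Read 'e': push. Stack: ebae
  Read 'e': matches stack top 'e' => pop. Stack: eba
  Read 'a': matches stack top 'a' => pop. Stack: eb
  Read 'e': push. Stack: ebe
  Read 'c': push. Stack: ebec
  Read 'b': push. Stack: ebecb
Final stack: "ebecb" (length 5)

5


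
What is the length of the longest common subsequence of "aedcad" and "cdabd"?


LCS of "aedcad" and "cdabd"
DP table:
           c    d    a    b    d
      0    0    0    0    0    0
  a   0    0    0    1    1    1
  e   0    0    0    1    1    1
  d   0    0    1    1    1    2
  c   0    1    1    1    1    2
  a   0    1    1    2    2    2
  d   0    1    2    2    2    3
LCS length = dp[6][5] = 3

3


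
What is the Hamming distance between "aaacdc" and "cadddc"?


Comparing "aaacdc" and "cadddc" position by position:
  Position 0: 'a' vs 'c' => differ
  Position 1: 'a' vs 'a' => same
  Position 2: 'a' vs 'd' => differ
  Position 3: 'c' vs 'd' => differ
  Position 4: 'd' vs 'd' => same
  Position 5: 'c' vs 'c' => same
Total differences (Hamming distance): 3

3


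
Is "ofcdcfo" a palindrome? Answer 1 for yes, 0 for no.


Input: ofcdcfo
Reversed: ofcdcfo
  Compare pos 0 ('o') with pos 6 ('o'): match
  Compare pos 1 ('f') with pos 5 ('f'): match
  Compare pos 2 ('c') with pos 4 ('c'): match
Result: palindrome

1


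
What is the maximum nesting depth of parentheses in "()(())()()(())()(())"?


Input: "()(())()()(())()(())"
Tracking depth:
  Position 0 '(': depth becomes 1
  Position 1 ')': depth becomes 0
  Position 2 '(': depth becomes 1
  Position 3 '(': depth becomes 2
  Position 4 ')': depth becomes 1
  Position 5 ')': depth becomes 0
  Position 6 '(': depth becomes 1
  Position 7 ')': depth becomes 0
  Position 8 '(': depth becomes 1
  Position 9 ')': depth becomes 0
  Position 10 '(': depth becomes 1
  Position 11 '(': depth becomes 2
  Position 12 ')': depth becomes 1
  Position 13 ')': depth becomes 0
  Position 14 '(': depth becomes 1
  Position 15 ')': depth becomes 0
  Position 16 '(': depth becomes 1
  Position 17 '(': depth becomes 2
  Position 18 ')': depth becomes 1
  Position 19 ')': depth becomes 0
Maximum depth reached: 2

2


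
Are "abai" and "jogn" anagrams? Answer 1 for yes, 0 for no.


Strings: "abai", "jogn"
Sorted first:  aabi
Sorted second: gjno
Differ at position 0: 'a' vs 'g' => not anagrams

0


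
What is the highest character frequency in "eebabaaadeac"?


Input: eebabaaadeac
Character counts:
  'a': 5
  'b': 2
  'c': 1
  'd': 1
  'e': 3
Maximum frequency: 5

5


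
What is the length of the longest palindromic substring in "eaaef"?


Input: "eaaef"
Checking substrings for palindromes:
  [0:4] "eaae" (len 4) => palindrome
  [1:3] "aa" (len 2) => palindrome
Longest palindromic substring: "eaae" with length 4

4


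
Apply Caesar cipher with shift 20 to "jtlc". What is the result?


Caesar cipher: shift "jtlc" by 20
  'j' (pos 9) + 20 = pos 3 = 'd'
  't' (pos 19) + 20 = pos 13 = 'n'
  'l' (pos 11) + 20 = pos 5 = 'f'
  'c' (pos 2) + 20 = pos 22 = 'w'
Result: dnfw

dnfw


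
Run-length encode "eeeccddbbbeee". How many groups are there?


Input: eeeccddbbbeee
Scanning for consecutive runs:
  Group 1: 'e' x 3 (positions 0-2)
  Group 2: 'c' x 2 (positions 3-4)
  Group 3: 'd' x 2 (positions 5-6)
  Group 4: 'b' x 3 (positions 7-9)
  Group 5: 'e' x 3 (positions 10-12)
Total groups: 5

5


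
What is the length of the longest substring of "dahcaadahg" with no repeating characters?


Input: "dahcaadahg"
Sliding window (track last position of each char):
  Position 0 ('d'): window [0,0] length 1 -- new best
  Position 1 ('a'): window [0,1] length 2 -- new best
  Position 2 ('h'): window [0,2] length 3 -- new best
  Position 3 ('c'): window [0,3] length 4 -- new best
  Position 4 ('a'): repeat (last at 1), move window start to 2
  Position 4 ('a'): window [2,4] length 3
  Position 5 ('a'): repeat (last at 4), move window start to 5
  Position 5 ('a'): window [5,5] length 1
  Position 6 ('d'): window [5,6] length 2
  Position 7 ('a'): repeat (last at 5), move window start to 6
  Position 7 ('a'): window [6,7] length 2
  Position 8 ('h'): window [6,8] length 3
  Position 9 ('g'): window [6,9] length 4
Longest substring with no repeats: "dahc" with length 4

4


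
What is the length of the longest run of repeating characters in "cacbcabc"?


Input: "cacbcabc"
Scanning for longest run:
  Position 1 ('a'): new char, reset run to 1
  Position 2 ('c'): new char, reset run to 1
  Position 3 ('b'): new char, reset run to 1
  Position 4 ('c'): new char, reset run to 1
  Position 5 ('a'): new char, reset run to 1
  Position 6 ('b'): new char, reset run to 1
  Position 7 ('c'): new char, reset run to 1
Longest run: 'c' with length 1

1


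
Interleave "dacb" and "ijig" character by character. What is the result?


Interleaving "dacb" and "ijig":
  Position 0: 'd' from first, 'i' from second => "di"
  Position 1: 'a' from first, 'j' from second => "aj"
  Position 2: 'c' from first, 'i' from second => "ci"
  Position 3: 'b' from first, 'g' from second => "bg"
Result: diajcibg

diajcibg


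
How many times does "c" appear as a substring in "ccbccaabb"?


Searching for "c" in "ccbccaabb"
Scanning each position:
  Position 0: "c" => MATCH
  Position 1: "c" => MATCH
  Position 2: "b" => no
  Position 3: "c" => MATCH
  Position 4: "c" => MATCH
  Position 5: "a" => no
  Position 6: "a" => no
  Position 7: "b" => no
  Position 8: "b" => no
Total occurrences: 4

4


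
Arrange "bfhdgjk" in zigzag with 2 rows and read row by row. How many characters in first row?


Zigzag "bfhdgjk" into 2 rows:
Placing characters:
  'b' => row 0
  'f' => row 1
  'h' => row 0
  'd' => row 1
  'g' => row 0
  'j' => row 1
  'k' => row 0
Rows:
  Row 0: "bhgk"
  Row 1: "fdj"
First row length: 4

4


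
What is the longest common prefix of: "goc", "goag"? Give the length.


Words: goc, goag
  Position 0: all 'g' => match
  Position 1: all 'o' => match
  Position 2: ('c', 'a') => mismatch, stop
LCP = "go" (length 2)

2


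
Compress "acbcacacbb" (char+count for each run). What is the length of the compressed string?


Input: acbcacacbb
Runs:
  'a' x 1 => "a1"
  'c' x 1 => "c1"
  'b' x 1 => "b1"
  'c' x 1 => "c1"
  'a' x 1 => "a1"
  'c' x 1 => "c1"
  'a' x 1 => "a1"
  'c' x 1 => "c1"
  'b' x 2 => "b2"
Compressed: "a1c1b1c1a1c1a1c1b2"
Compressed length: 18

18


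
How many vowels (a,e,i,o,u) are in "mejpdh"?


Input: mejpdh
Checking each character:
  'm' at position 0: consonant
  'e' at position 1: vowel (running total: 1)
  'j' at position 2: consonant
  'p' at position 3: consonant
  'd' at position 4: consonant
  'h' at position 5: consonant
Total vowels: 1

1


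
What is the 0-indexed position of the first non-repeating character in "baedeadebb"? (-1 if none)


Input: baedeadebb
Character frequencies:
  'a': 2
  'b': 3
  'd': 2
  'e': 3
Scanning left to right for freq == 1:
  Position 0 ('b'): freq=3, skip
  Position 1 ('a'): freq=2, skip
  Position 2 ('e'): freq=3, skip
  Position 3 ('d'): freq=2, skip
  Position 4 ('e'): freq=3, skip
  Position 5 ('a'): freq=2, skip
  Position 6 ('d'): freq=2, skip
  Position 7 ('e'): freq=3, skip
  Position 8 ('b'): freq=3, skip
  Position 9 ('b'): freq=3, skip
  No unique character found => answer = -1

-1


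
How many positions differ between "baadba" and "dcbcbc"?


Comparing "baadba" and "dcbcbc" position by position:
  Position 0: 'b' vs 'd' => DIFFER
  Position 1: 'a' vs 'c' => DIFFER
  Position 2: 'a' vs 'b' => DIFFER
  Position 3: 'd' vs 'c' => DIFFER
  Position 4: 'b' vs 'b' => same
  Position 5: 'a' vs 'c' => DIFFER
Positions that differ: 5

5


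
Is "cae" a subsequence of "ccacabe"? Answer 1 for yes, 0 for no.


Check if "cae" is a subsequence of "ccacabe"
Greedy scan:
  Position 0 ('c'): matches sub[0] = 'c'
  Position 1 ('c'): no match needed
  Position 2 ('a'): matches sub[1] = 'a'
  Position 3 ('c'): no match needed
  Position 4 ('a'): no match needed
  Position 5 ('b'): no match needed
  Position 6 ('e'): matches sub[2] = 'e'
All 3 characters matched => is a subsequence

1


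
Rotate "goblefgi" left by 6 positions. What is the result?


Input: "goblefgi", rotate left by 6
First 6 characters: "goblef"
Remaining characters: "gi"
Concatenate remaining + first: "gi" + "goblef" = "gigoblef"

gigoblef


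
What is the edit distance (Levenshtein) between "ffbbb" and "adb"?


Computing edit distance: "ffbbb" -> "adb"
DP table:
           a    d    b
      0    1    2    3
  f   1    1    2    3
  f   2    2    2    3
  b   3    3    3    2
  b   4    4    4    3
  b   5    5    5    4
Edit distance = dp[5][3] = 4

4


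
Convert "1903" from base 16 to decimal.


Input: "1903" in base 16
Positional expansion:
  Digit '1' (value 1) x 16^3 = 4096
  Digit '9' (value 9) x 16^2 = 2304
  Digit '0' (value 0) x 16^1 = 0
  Digit '3' (value 3) x 16^0 = 3
Sum = 6403

6403


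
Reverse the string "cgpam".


Input: cgpam
Reading characters right to left:
  Position 4: 'm'
  Position 3: 'a'
  Position 2: 'p'
  Position 1: 'g'
  Position 0: 'c'
Reversed: mapgc

mapgc


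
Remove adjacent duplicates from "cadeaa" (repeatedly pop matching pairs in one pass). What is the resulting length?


Input: cadeaa
Stack-based adjacent duplicate removal:
  Read 'c': push. Stack: c
  Read 'a': push. Stack: ca
  Read 'd': push. Stack: cad
  Read 'e': push. Stack: cade
  Read 'a': push. Stack: cadea
  Read 'a': matches stack top 'a' => pop. Stack: cade
Final stack: "cade" (length 4)

4


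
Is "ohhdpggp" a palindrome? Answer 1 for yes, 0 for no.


Input: ohhdpggp
Reversed: pggpdhho
  Compare pos 0 ('o') with pos 7 ('p'): MISMATCH
  Compare pos 1 ('h') with pos 6 ('g'): MISMATCH
  Compare pos 2 ('h') with pos 5 ('g'): MISMATCH
  Compare pos 3 ('d') with pos 4 ('p'): MISMATCH
Result: not a palindrome

0


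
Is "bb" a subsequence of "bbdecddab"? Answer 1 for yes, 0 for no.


Check if "bb" is a subsequence of "bbdecddab"
Greedy scan:
  Position 0 ('b'): matches sub[0] = 'b'
  Position 1 ('b'): matches sub[1] = 'b'
  Position 2 ('d'): no match needed
  Position 3 ('e'): no match needed
  Position 4 ('c'): no match needed
  Position 5 ('d'): no match needed
  Position 6 ('d'): no match needed
  Position 7 ('a'): no match needed
  Position 8 ('b'): no match needed
All 2 characters matched => is a subsequence

1


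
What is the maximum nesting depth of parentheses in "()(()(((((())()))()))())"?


Input: "()(()(((((())()))()))())"
Tracking depth:
  Position 0 '(': depth becomes 1
  Position 1 ')': depth becomes 0
  Position 2 '(': depth becomes 1
  Position 3 '(': depth becomes 2
  Position 4 ')': depth becomes 1
  Position 5 '(': depth becomes 2
  Position 6 '(': depth becomes 3
  Position 7 '(': depth becomes 4
  Position 8 '(': depth becomes 5
  Position 9 '(': depth becomes 6
  Position 10 '(': depth becomes 7
  Position 11 ')': depth becomes 6
  Position 12 ')': depth becomes 5
  Position 13 '(': depth becomes 6
  Position 14 ')': depth becomes 5
  Position 15 ')': depth becomes 4
  Position 16 ')': depth becomes 3
  Position 17 '(': depth becomes 4
  Position 18 ')': depth becomes 3
  Position 19 ')': depth becomes 2
  Position 20 ')': depth becomes 1
  Position 21 '(': depth becomes 2
  Position 22 ')': depth becomes 1
  Position 23 ')': depth becomes 0
Maximum depth reached: 7

7


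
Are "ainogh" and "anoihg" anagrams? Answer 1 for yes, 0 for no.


Strings: "ainogh", "anoihg"
Sorted first:  aghino
Sorted second: aghino
Sorted forms match => anagrams

1
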